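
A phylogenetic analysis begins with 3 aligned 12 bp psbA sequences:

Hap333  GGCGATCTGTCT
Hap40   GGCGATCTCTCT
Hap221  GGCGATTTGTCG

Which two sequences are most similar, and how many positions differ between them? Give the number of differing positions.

1

Pairwise Hamming distances:
  Hap333 vs Hap40: 1
  Hap333 vs Hap221: 2
  Hap40 vs Hap221: 3
The smallest is 1, between Hap333 and Hap40.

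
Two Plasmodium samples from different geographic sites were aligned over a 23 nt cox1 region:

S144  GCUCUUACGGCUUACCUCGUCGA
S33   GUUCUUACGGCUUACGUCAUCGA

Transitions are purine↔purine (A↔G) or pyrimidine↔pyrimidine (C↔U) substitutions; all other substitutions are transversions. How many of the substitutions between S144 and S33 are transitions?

2

Differing sites — 2:C/U (Ti); 16:C/G (Tv); 19:G/A (Ti).
Of the 3 differences, 2 transitions and 1 transversion, so the answer is 2.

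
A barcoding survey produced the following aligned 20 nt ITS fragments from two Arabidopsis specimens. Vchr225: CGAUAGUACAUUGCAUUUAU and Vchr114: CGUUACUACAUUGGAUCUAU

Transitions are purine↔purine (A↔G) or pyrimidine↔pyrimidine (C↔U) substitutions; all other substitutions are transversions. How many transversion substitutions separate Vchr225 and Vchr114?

3

Mismatches occur at site 3 (A/U, transversion), site 6 (G/C, transversion), site 14 (C/G, transversion), site 17 (U/C, transition).
Of the 4 differences, 1 transition and 3 transversions, so the answer is 3.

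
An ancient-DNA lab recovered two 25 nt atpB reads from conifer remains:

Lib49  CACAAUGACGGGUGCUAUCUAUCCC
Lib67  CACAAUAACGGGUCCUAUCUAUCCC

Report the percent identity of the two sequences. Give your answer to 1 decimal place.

92.0%

Mismatches occur at site 7 (G→A), site 14 (G→C).
23 of the 25 sites match, so the percent identity is 23/25 × 100 = 92.0%.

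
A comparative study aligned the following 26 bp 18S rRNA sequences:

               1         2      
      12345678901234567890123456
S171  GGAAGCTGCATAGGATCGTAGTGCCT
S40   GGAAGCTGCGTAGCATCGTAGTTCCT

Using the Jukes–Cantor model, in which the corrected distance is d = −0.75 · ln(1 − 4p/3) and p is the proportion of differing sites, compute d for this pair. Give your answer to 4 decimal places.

0.1253

Mismatches occur at site 10 (A→G), site 14 (G→C), site 23 (G→T).
p = 3/26 = 0.115385.
d = −0.75 · ln(1 − (4/3)·0.115385) = −0.75 · ln(0.846153) = −0.75 · (-0.167055) = 0.1253.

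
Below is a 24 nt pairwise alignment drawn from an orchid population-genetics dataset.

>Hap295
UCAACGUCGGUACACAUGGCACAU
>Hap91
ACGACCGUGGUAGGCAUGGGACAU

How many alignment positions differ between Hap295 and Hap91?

8

Mismatches occur at site 1 (U/A), site 3 (A/G), site 6 (G/C), site 7 (U/G), site 8 (C/U), site 13 (C/G), site 14 (A/G), site 20 (C/G).
That gives 8 mismatches out of 24 aligned sites, so the Hamming distance is 8.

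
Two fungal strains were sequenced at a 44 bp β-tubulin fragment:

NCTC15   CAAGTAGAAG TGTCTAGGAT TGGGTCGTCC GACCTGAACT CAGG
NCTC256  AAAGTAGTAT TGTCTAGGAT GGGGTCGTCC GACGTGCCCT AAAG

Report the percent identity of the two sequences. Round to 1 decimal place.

79.5%

Differing sites — 1:C/A; 8:A/T; 10:G/T; 21:T/G; 34:C/G; 37:A/C; 38:A/C; 41:C/A; 43:G/A.
35 of the 44 sites match, so the percent identity is 35/44 × 100 = 79.5%.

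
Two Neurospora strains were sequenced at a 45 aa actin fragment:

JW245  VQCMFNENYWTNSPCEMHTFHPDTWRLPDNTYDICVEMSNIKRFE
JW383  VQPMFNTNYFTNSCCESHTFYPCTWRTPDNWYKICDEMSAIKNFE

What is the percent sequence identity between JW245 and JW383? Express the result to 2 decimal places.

71.11%

Mismatches occur at site 3 (C/P), site 7 (E/T), site 10 (W/F), site 14 (P/C), site 17 (M/S), site 21 (H/Y), site 23 (D/C), site 27 (L/T), site 31 (T/W), site 33 (D/K), site 36 (V/D), site 40 (N/A), site 43 (R/N).
32 of the 45 sites match, so the percent identity is 32/45 × 100 = 71.11%.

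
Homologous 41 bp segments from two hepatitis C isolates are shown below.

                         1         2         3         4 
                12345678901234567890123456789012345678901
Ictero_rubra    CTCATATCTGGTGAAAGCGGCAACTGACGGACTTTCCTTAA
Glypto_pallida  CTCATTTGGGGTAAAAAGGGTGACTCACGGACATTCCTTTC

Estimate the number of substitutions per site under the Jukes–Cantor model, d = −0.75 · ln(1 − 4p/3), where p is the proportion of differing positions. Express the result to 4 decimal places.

Mismatches occur at site 6 (A↔T), site 8 (C↔G), site 9 (T↔G), site 13 (G↔A), site 17 (G↔A), site 18 (C↔G), site 21 (C↔T), site 22 (A↔G), site 26 (G↔C), site 33 (T↔A), site 40 (A↔T), site 41 (A↔C).
p = 12/41 = 0.292683.
d = −0.75 · ln(1 − (4/3)·0.292683) = −0.75 · ln(0.609756) = −0.75 · (-0.494696) = 0.3710.

0.3710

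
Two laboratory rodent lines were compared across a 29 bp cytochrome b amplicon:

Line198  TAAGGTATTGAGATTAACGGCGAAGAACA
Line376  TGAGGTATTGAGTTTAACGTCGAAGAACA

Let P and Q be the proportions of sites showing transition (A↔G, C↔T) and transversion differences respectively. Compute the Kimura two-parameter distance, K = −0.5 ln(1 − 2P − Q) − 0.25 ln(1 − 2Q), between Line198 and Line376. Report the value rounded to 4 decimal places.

0.1113

Differing sites — 2:A/G (Ti); 13:A/T (Tv); 20:G/T (Tv).
Of the 3 differences, 1 transition and 2 transversions over 29 sites: P = 1/29 = 0.034483, Q = 2/29 = 0.068966.
d = −0.5·ln(0.862068) − 0.25·ln(0.862068) = −0.5·(-0.148421) − 0.25·(-0.148421) = 0.1113.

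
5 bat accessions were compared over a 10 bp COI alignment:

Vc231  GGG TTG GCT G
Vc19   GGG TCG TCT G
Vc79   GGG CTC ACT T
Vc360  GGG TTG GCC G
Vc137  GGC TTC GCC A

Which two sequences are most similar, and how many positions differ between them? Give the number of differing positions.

1

Pairwise Hamming distances:
  Vc231 vs Vc19: 2
  Vc231 vs Vc79: 4
  Vc231 vs Vc360: 1
  Vc231 vs Vc137: 4
  Vc19 vs Vc79: 5
  Vc19 vs Vc360: 3
  Vc19 vs Vc137: 6
  Vc79 vs Vc360: 5
  Vc79 vs Vc137: 5
  Vc360 vs Vc137: 3
The smallest is 1, between Vc231 and Vc360.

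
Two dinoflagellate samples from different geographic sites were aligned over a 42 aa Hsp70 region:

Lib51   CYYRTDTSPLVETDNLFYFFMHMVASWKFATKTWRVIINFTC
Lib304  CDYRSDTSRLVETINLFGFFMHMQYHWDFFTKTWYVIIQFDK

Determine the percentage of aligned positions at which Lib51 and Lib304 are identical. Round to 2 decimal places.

Differing sites — 2:Y/D; 5:T/S; 9:P/R; 14:D/I; 18:Y/G; 24:V/Q; 25:A/Y; 26:S/H; 28:K/D; 30:A/F; 35:R/Y; 39:N/Q; 41:T/D; 42:C/K.
28 of the 42 sites match, so the percent identity is 28/42 × 100 = 66.67%.

66.67%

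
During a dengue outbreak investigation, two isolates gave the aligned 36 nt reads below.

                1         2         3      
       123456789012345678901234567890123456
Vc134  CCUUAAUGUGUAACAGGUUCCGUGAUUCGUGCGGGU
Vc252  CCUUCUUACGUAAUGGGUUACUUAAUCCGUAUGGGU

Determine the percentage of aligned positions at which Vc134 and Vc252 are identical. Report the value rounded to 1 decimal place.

Differing sites — 5:A/C; 6:A/U; 8:G/A; 9:U/C; 14:C/U; 15:A/G; 20:C/A; 22:G/U; 24:G/A; 27:U/C; 31:G/A; 32:C/U.
24 of the 36 sites match, so the percent identity is 24/36 × 100 = 66.7%.

66.7%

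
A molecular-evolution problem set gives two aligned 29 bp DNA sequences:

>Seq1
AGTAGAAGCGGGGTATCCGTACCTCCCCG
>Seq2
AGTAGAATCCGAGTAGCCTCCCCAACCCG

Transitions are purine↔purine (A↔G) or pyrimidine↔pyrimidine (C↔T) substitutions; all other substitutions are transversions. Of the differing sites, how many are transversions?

The sequences differ at positions 8 (G/T, transversion), 10 (G/C, transversion), 12 (G/A, transition), 16 (T/G, transversion), 19 (G/T, transversion), 20 (T/C, transition), 21 (A/C, transversion), 24 (T/A, transversion), 25 (C/A, transversion).
Of the 9 differences, 2 transitions and 7 transversions, so the answer is 7.

7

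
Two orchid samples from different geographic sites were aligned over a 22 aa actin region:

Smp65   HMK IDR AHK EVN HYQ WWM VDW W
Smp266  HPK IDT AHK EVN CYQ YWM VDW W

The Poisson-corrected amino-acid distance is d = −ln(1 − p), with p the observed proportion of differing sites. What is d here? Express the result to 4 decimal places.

0.2007

Differing sites — 2:M/P; 6:R/T; 13:H/C; 16:W/Y.
p = 4/22 = 0.181818.
d = −ln(1 − 0.181818) = −ln(0.818182) = 0.2007.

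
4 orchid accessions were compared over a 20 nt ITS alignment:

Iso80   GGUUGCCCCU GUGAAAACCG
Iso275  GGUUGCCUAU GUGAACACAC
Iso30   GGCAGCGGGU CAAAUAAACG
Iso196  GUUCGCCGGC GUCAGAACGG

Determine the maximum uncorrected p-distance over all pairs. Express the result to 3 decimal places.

0.650

Pairwise Hamming distances:
  Iso80 vs Iso275: 5
  Iso80 vs Iso30: 10
  Iso80 vs Iso196: 8
  Iso275 vs Iso30: 13
  Iso275 vs Iso196: 10
  Iso30 vs Iso196: 11
The largest is 13 mismatches, between Iso275 and Iso30; p = 13/20 = 0.650.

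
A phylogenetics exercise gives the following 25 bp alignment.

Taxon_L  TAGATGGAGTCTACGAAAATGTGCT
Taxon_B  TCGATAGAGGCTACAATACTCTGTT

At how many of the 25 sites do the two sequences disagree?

8

Mismatches occur at site 2 (A↔C), site 6 (G↔A), site 10 (T↔G), site 15 (G↔A), site 17 (A↔T), site 19 (A↔C), site 21 (G↔C), site 24 (C↔T).
That gives 8 mismatches out of 25 aligned sites, so the Hamming distance is 8.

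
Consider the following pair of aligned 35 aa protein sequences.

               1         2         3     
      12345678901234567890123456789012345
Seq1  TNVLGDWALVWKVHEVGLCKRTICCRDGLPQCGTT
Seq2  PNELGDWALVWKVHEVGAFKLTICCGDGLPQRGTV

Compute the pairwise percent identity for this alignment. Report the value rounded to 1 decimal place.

77.1%

The sequences differ at positions 1 (T/P), 3 (V/E), 18 (L/A), 19 (C/F), 21 (R/L), 26 (R/G), 32 (C/R), 35 (T/V).
27 of the 35 sites match, so the percent identity is 27/35 × 100 = 77.1%.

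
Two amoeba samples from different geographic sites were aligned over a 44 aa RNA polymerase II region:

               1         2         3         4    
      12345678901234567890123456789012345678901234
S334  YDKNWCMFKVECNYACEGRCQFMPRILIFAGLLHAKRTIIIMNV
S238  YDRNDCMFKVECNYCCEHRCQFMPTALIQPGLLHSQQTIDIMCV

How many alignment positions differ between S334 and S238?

Differing sites — 3:K/R; 5:W/D; 15:A/C; 18:G/H; 25:R/T; 26:I/A; 29:F/Q; 30:A/P; 35:A/S; 36:K/Q; 37:R/Q; 40:I/D; 43:N/C.
That gives 13 mismatches out of 44 aligned sites, so the Hamming distance is 13.

13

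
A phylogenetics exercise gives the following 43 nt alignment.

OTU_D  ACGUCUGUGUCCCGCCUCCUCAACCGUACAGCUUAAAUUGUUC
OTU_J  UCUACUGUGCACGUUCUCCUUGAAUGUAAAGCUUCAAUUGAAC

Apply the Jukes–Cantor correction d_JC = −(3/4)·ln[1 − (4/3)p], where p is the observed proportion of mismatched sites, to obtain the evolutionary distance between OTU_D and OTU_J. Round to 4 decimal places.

Mismatches occur at site 1 (A/U), site 3 (G/U), site 4 (U/A), site 10 (U/C), site 11 (C/A), site 13 (C/G), site 14 (G/U), site 15 (C/U), site 21 (C/U), site 22 (A/G), site 24 (C/A), site 25 (C/U), site 29 (C/A), site 35 (A/C), site 41 (U/A), site 42 (U/A).
p = 16/43 = 0.372093.
d = −0.75 · ln(1 − (4/3)·0.372093) = −0.75 · ln(0.503876) = −0.75 · (-0.685425) = 0.5141.

0.5141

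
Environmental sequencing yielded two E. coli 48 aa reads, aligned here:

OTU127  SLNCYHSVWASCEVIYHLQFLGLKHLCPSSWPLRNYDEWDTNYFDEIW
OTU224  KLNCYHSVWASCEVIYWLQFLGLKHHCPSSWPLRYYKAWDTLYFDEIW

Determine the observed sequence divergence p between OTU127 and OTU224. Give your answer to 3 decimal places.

0.146

The sequences differ at positions 1 (S/K), 17 (H/W), 26 (L/H), 35 (N/Y), 37 (D/K), 38 (E/A), 42 (N/L).
There are 7 differences over 48 sites, so p = 7/48 = 0.146.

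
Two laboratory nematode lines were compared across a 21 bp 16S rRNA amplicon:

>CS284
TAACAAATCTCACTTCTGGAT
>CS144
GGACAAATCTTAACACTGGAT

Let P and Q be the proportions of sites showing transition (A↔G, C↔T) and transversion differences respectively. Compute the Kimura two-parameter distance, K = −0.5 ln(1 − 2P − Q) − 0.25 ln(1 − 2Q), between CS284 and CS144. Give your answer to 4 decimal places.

0.3639

Differing sites — 1:T/G (Tv); 2:A/G (Ti); 11:C/T (Ti); 13:C/A (Tv); 14:T/C (Ti); 15:T/A (Tv).
Of the 6 differences, 3 transitions and 3 transversions over 21 sites: P = 3/21 = 0.142857, Q = 3/21 = 0.142857.
d = −0.5·ln(0.571429) − 0.25·ln(0.714286) = −0.5·(-0.559615) − 0.25·(-0.336472) = 0.3639.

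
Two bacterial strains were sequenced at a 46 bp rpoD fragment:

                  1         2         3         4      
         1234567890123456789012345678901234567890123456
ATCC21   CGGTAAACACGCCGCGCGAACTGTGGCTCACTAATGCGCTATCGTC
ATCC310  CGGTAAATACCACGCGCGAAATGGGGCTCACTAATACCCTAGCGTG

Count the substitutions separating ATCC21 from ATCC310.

Mismatches occur at site 8 (C/T), site 11 (G/C), site 12 (C/A), site 21 (C/A), site 24 (T/G), site 36 (G/A), site 38 (G/C), site 42 (T/G), site 46 (C/G).
That gives 9 mismatches out of 46 aligned sites, so the Hamming distance is 9.

9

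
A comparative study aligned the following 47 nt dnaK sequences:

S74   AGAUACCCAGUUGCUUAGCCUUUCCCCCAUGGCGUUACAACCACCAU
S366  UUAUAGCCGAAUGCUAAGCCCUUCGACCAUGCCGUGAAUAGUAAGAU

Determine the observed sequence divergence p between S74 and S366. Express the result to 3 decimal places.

Mismatches occur at site 1 (A→U), site 2 (G→U), site 6 (C→G), site 9 (A→G), site 10 (G→A), site 11 (U→A), site 16 (U→A), site 21 (U→C), site 25 (C→G), site 26 (C→A), site 32 (G→C), site 36 (U→G), site 38 (C→A), site 39 (A→U), site 41 (C→G), site 42 (C→U), site 44 (C→A), site 45 (C→G).
There are 18 differences over 47 sites, so p = 18/47 = 0.383.

0.383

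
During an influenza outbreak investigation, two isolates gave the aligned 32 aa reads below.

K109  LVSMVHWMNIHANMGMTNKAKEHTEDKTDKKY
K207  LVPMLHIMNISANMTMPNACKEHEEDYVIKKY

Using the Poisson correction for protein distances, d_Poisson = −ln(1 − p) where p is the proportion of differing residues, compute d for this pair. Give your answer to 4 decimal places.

Mismatches occur at site 3 (S/P), site 5 (V/L), site 7 (W/I), site 11 (H/S), site 15 (G/T), site 17 (T/P), site 19 (K/A), site 20 (A/C), site 24 (T/E), site 27 (K/Y), site 28 (T/V), site 29 (D/I).
p = 12/32 = 0.375000.
d = −ln(1 − 0.375000) = −ln(0.625000) = 0.4700.

0.4700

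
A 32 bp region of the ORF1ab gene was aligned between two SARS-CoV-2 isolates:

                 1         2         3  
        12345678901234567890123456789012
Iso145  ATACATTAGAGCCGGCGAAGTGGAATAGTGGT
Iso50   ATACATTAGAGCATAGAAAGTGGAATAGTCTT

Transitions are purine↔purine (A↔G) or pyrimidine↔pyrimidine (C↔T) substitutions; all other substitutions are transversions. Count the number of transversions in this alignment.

Mismatches occur at site 13 (C/A, transversion), site 14 (G/T, transversion), site 15 (G/A, transition), site 16 (C/G, transversion), site 17 (G/A, transition), site 30 (G/C, transversion), site 31 (G/T, transversion).
Of the 7 differences, 2 transitions and 5 transversions, so the answer is 5.

5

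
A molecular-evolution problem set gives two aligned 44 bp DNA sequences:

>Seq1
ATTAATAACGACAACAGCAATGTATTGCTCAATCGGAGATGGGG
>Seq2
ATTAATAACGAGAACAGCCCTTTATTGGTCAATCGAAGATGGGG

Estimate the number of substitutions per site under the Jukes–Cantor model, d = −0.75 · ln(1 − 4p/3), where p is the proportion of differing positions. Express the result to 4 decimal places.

0.1505

The sequences differ at positions 12 (C/G), 19 (A/C), 20 (A/C), 22 (G/T), 28 (C/G), 36 (G/A).
p = 6/44 = 0.136364.
d = −0.75 · ln(1 − (4/3)·0.136364) = −0.75 · ln(0.818181) = −0.75 · (-0.200672) = 0.1505.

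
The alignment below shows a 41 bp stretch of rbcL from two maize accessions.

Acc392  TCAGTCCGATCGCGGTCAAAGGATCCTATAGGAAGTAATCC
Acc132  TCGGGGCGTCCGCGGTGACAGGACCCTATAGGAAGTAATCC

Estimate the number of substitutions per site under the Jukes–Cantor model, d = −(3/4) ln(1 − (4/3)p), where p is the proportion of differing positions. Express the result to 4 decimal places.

Differing sites — 3:A/G; 5:T/G; 6:C/G; 9:A/T; 10:T/C; 17:C/G; 19:A/C; 24:T/C.
p = 8/41 = 0.195122.
d = −0.75 · ln(1 − (4/3)·0.195122) = −0.75 · ln(0.739837) = −0.75 · (-0.301325) = 0.2260.

0.2260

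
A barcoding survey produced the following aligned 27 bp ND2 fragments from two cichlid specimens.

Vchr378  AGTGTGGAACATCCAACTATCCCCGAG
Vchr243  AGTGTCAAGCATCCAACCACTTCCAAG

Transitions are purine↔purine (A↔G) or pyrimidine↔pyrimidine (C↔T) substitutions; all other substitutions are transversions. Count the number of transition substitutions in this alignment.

7

The sequences differ at positions 6 (G/C, transversion), 7 (G/A, transition), 9 (A/G, transition), 18 (T/C, transition), 20 (T/C, transition), 21 (C/T, transition), 22 (C/T, transition), 25 (G/A, transition).
Of the 8 differences, 7 transitions and 1 transversion, so the answer is 7.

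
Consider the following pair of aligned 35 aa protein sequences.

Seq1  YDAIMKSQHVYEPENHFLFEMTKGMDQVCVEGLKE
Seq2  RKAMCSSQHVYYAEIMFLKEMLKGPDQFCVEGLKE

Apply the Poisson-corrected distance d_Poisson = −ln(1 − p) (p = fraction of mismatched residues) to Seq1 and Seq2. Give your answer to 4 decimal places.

0.4643

Mismatches occur at site 1 (Y→R), site 2 (D→K), site 4 (I→M), site 5 (M→C), site 6 (K→S), site 12 (E→Y), site 13 (P→A), site 15 (N→I), site 16 (H→M), site 19 (F→K), site 22 (T→L), site 25 (M→P), site 28 (V→F).
p = 13/35 = 0.371429.
d = −ln(1 − 0.371429) = −ln(0.628571) = 0.4643.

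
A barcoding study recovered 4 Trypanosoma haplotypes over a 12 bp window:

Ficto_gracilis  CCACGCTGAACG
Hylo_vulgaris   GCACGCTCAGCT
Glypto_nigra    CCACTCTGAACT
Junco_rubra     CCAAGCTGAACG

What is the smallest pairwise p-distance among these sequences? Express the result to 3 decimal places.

0.083

Pairwise Hamming distances:
  Ficto_gracilis vs Hylo_vulgaris: 4
  Ficto_gracilis vs Glypto_nigra: 2
  Ficto_gracilis vs Junco_rubra: 1
  Hylo_vulgaris vs Glypto_nigra: 4
  Hylo_vulgaris vs Junco_rubra: 5
  Glypto_nigra vs Junco_rubra: 3
The smallest is 1 mismatch, between Ficto_gracilis and Junco_rubra; p = 1/12 = 0.083.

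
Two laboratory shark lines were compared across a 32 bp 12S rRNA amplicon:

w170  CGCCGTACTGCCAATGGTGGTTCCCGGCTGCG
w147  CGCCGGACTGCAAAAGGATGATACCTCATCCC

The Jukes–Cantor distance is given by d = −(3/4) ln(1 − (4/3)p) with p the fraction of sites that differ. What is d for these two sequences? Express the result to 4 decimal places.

0.5199

Differing sites — 6:T/G; 12:C/A; 15:T/A; 18:T/A; 19:G/T; 21:T/A; 23:C/A; 26:G/T; 27:G/C; 28:C/A; 30:G/C; 32:G/C.
p = 12/32 = 0.375000.
d = −0.75 · ln(1 − (4/3)·0.375000) = −0.75 · ln(0.500000) = −0.75 · (-0.693147) = 0.5199.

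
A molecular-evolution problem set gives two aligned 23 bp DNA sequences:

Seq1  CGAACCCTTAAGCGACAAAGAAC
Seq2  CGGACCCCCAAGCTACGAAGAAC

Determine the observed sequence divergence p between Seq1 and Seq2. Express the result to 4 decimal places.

Mismatches occur at site 3 (A/G), site 8 (T/C), site 9 (T/C), site 14 (G/T), site 17 (A/G).
There are 5 differences over 23 sites, so p = 5/23 = 0.2174.

0.2174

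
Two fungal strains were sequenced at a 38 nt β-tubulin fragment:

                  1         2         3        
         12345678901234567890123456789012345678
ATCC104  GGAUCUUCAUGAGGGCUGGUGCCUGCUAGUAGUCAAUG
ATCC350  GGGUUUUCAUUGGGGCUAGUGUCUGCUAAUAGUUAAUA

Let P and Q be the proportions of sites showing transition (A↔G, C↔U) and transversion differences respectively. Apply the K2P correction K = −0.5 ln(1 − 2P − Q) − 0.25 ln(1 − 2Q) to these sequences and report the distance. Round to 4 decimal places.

The sequences differ at positions 3 (A/G, transition), 5 (C/U, transition), 11 (G/U, transversion), 12 (A/G, transition), 18 (G/A, transition), 22 (C/U, transition), 29 (G/A, transition), 34 (C/U, transition), 38 (G/A, transition).
Of the 9 differences, 8 transitions and 1 transversion over 38 sites: P = 8/38 = 0.210526, Q = 1/38 = 0.026316.
d = −0.5·ln(0.552632) − 0.25·ln(0.947368) = −0.5·(-0.593063) − 0.25·(-0.054068) = 0.3100.

0.3100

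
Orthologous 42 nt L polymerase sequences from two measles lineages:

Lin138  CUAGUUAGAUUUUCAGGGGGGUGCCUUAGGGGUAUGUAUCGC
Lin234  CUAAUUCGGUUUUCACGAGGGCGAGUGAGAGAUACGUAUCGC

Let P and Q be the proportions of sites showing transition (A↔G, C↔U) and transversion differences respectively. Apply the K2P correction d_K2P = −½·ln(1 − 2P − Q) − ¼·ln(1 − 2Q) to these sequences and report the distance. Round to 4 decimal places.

0.3691

The sequences differ at positions 4 (G/A, transition), 7 (A/C, transversion), 9 (A/G, transition), 16 (G/C, transversion), 18 (G/A, transition), 22 (U/C, transition), 24 (C/A, transversion), 25 (C/G, transversion), 27 (U/G, transversion), 30 (G/A, transition), 32 (G/A, transition), 35 (U/C, transition).
Of the 12 differences, 7 transitions and 5 transversions over 42 sites: P = 7/42 = 0.166667, Q = 5/42 = 0.119048.
d = −0.5·ln(0.547618) − 0.25·ln(0.761904) = −0.5·(-0.602177) − 0.25·(-0.271935) = 0.3691.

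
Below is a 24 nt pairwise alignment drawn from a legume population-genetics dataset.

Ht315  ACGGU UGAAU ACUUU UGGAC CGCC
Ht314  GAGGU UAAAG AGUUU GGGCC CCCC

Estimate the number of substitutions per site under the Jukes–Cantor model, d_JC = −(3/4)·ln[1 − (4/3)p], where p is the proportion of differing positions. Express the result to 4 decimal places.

0.4408

The sequences differ at positions 1 (A/G), 2 (C/A), 7 (G/A), 10 (U/G), 12 (C/G), 16 (U/G), 19 (A/C), 22 (G/C).
p = 8/24 = 0.333333.
d = −0.75 · ln(1 − (4/3)·0.333333) = −0.75 · ln(0.555556) = −0.75 · (-0.587786) = 0.4408.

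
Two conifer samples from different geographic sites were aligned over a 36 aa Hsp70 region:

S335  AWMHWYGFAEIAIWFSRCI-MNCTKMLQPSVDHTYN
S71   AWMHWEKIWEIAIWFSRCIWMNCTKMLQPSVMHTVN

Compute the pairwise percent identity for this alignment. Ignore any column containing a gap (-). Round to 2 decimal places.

82.86%

Excluding the 1 gap column leaves 35 comparable sites.
Mismatches occur at site 6 (Y↔E), site 7 (G↔K), site 8 (F↔I), site 9 (A↔W), site 32 (D↔M), site 35 (Y↔V).
29 of the 35 comparable sites match, so the percent identity is 29/35 × 100 = 82.86%.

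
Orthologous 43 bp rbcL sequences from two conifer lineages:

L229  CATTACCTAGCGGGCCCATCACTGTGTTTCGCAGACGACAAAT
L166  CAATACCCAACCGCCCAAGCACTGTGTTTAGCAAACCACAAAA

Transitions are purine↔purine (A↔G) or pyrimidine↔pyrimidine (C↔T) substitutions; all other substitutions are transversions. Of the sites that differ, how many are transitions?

3

Mismatches occur at site 3 (T/A, transversion), site 8 (T/C, transition), site 10 (G/A, transition), site 12 (G/C, transversion), site 14 (G/C, transversion), site 17 (C/A, transversion), site 19 (T/G, transversion), site 30 (C/A, transversion), site 34 (G/A, transition), site 37 (G/C, transversion), site 43 (T/A, transversion).
Of the 11 differences, 3 transitions and 8 transversions, so the answer is 3.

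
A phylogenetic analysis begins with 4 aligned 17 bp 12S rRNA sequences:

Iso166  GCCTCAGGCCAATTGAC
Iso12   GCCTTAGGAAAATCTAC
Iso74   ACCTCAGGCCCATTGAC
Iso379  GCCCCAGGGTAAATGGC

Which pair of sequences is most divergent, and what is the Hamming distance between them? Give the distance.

8

Pairwise Hamming distances:
  Iso166 vs Iso12: 5
  Iso166 vs Iso74: 2
  Iso166 vs Iso379: 5
  Iso12 vs Iso74: 7
  Iso12 vs Iso379: 8
  Iso74 vs Iso379: 7
The largest is 8, between Iso12 and Iso379.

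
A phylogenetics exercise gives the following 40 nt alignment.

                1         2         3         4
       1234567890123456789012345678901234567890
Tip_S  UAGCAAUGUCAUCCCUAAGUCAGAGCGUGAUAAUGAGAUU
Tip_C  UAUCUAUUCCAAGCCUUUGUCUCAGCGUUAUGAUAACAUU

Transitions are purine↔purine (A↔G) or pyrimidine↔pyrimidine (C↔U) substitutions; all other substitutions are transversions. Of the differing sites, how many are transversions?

Mismatches occur at site 3 (G↔U, transversion), site 5 (A↔U, transversion), site 8 (G↔U, transversion), site 9 (U↔C, transition), site 12 (U↔A, transversion), site 13 (C↔G, transversion), site 17 (A↔U, transversion), site 18 (A↔U, transversion), site 22 (A↔U, transversion), site 23 (G↔C, transversion), site 29 (G↔U, transversion), site 32 (A↔G, transition), site 35 (G↔A, transition), site 37 (G↔C, transversion).
Of the 14 differences, 3 transitions and 11 transversions, so the answer is 11.

11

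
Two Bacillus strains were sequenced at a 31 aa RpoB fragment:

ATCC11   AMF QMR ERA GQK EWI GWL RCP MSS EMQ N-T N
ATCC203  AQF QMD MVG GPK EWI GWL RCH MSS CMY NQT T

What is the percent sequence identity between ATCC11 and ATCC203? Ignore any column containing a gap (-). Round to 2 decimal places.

Excluding the 1 gap column leaves 30 comparable sites.
Differing sites — 2:M/Q; 6:R/D; 7:E/M; 8:R/V; 9:A/G; 11:Q/P; 21:P/H; 25:E/C; 27:Q/Y; 31:N/T.
20 of the 30 comparable sites match, so the percent identity is 20/30 × 100 = 66.67%.

66.67%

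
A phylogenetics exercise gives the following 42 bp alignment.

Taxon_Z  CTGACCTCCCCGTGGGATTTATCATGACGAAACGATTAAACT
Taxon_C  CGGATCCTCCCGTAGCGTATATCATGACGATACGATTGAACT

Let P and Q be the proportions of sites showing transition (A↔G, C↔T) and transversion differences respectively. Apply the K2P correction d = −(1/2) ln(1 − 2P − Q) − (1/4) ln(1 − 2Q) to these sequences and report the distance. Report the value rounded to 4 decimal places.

Mismatches occur at site 2 (T/G, transversion), site 5 (C/T, transition), site 7 (T/C, transition), site 8 (C/T, transition), site 14 (G/A, transition), site 16 (G/C, transversion), site 17 (A/G, transition), site 19 (T/A, transversion), site 31 (A/T, transversion), site 38 (A/G, transition).
Of the 10 differences, 6 transitions and 4 transversions over 42 sites: P = 6/42 = 0.142857, Q = 4/42 = 0.095238.
d = −0.5·ln(0.619048) − 0.25·ln(0.809524) = −0.5·(-0.479572) − 0.25·(-0.211309) = 0.2926.

0.2926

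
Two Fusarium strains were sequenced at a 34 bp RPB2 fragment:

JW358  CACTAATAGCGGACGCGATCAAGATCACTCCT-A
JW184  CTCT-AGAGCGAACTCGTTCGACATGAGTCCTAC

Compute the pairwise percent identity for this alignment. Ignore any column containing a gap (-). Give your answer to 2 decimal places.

68.75%

Excluding the 2 gap columns leaves 32 comparable sites.
Mismatches occur at site 2 (A→T), site 7 (T→G), site 12 (G→A), site 15 (G→T), site 18 (A→T), site 21 (A→G), site 23 (G→C), site 26 (C→G), site 28 (C→G), site 34 (A→C).
22 of the 32 comparable sites match, so the percent identity is 22/32 × 100 = 68.75%.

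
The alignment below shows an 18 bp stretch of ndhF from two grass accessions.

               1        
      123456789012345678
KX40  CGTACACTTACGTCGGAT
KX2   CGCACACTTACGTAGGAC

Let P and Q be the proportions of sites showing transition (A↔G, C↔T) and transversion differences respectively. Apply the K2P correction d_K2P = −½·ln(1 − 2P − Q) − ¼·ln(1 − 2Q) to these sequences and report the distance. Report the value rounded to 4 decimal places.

Differing sites — 3:T/C (Ti); 14:C/A (Tv); 18:T/C (Ti).
Of the 3 differences, 2 transitions and 1 transversion over 18 sites: P = 2/18 = 0.111111, Q = 1/18 = 0.055556.
d = −0.5·ln(0.722222) − 0.25·ln(0.888888) = −0.5·(-0.325423) − 0.25·(-0.117784) = 0.1922.

0.1922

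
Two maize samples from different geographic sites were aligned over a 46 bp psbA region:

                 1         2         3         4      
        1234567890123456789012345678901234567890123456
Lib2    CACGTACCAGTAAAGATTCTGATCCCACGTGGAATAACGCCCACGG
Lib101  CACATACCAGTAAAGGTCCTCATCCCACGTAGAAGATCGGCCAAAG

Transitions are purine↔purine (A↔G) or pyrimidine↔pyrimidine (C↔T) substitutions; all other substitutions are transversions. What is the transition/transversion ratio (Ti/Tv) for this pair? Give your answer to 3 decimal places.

Mismatches occur at site 4 (G→A, transition), site 16 (A→G, transition), site 18 (T→C, transition), site 21 (G→C, transversion), site 31 (G→A, transition), site 35 (T→G, transversion), site 37 (A→T, transversion), site 40 (C→G, transversion), site 44 (C→A, transversion), site 45 (G→A, transition).
Of the 10 differences, 5 transitions and 5 transversions, so Ti/Tv = 5/5 = 1.000.

1.000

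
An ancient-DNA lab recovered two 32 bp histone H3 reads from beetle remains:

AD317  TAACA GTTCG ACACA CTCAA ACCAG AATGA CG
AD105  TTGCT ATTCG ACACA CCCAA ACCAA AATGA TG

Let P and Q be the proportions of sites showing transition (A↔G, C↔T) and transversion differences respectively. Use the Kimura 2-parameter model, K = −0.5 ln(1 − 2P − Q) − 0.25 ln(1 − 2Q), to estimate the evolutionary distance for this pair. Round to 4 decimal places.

Mismatches occur at site 2 (A→T, transversion), site 3 (A→G, transition), site 5 (A→T, transversion), site 6 (G→A, transition), site 17 (T→C, transition), site 25 (G→A, transition), site 31 (C→T, transition).
Of the 7 differences, 5 transitions and 2 transversions over 32 sites: P = 5/32 = 0.156250, Q = 2/32 = 0.062500.
d = −0.5·ln(0.625000) − 0.25·ln(0.875000) = −0.5·(-0.470004) − 0.25·(-0.133531) = 0.2684.

0.2684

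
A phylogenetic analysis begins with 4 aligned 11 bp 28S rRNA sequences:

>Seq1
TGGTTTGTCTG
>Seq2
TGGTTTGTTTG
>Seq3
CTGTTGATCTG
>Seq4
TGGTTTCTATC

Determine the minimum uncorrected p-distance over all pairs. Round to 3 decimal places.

0.091

Pairwise Hamming distances:
  Seq1 vs Seq2: 1
  Seq1 vs Seq3: 4
  Seq1 vs Seq4: 3
  Seq2 vs Seq3: 5
  Seq2 vs Seq4: 3
  Seq3 vs Seq4: 6
The smallest is 1 mismatch, between Seq1 and Seq2; p = 1/11 = 0.091.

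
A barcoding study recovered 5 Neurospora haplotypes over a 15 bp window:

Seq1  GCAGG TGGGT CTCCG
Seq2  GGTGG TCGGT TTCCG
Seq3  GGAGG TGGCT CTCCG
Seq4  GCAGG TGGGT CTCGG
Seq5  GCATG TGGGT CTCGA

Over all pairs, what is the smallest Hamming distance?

Pairwise Hamming distances:
  Seq1 vs Seq2: 4
  Seq1 vs Seq3: 2
  Seq1 vs Seq4: 1
  Seq1 vs Seq5: 3
  Seq2 vs Seq3: 4
  Seq2 vs Seq4: 5
  Seq2 vs Seq5: 7
  Seq3 vs Seq4: 3
  Seq3 vs Seq5: 5
  Seq4 vs Seq5: 2
The smallest is 1, between Seq1 and Seq4.

1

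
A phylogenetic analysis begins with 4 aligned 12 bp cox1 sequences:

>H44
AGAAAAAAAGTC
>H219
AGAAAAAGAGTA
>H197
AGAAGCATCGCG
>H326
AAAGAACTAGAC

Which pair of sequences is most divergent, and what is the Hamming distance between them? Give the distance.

8

Pairwise Hamming distances:
  H44 vs H219: 2
  H44 vs H197: 6
  H44 vs H326: 5
  H219 vs H197: 6
  H219 vs H326: 6
  H197 vs H326: 8
The largest is 8, between H197 and H326.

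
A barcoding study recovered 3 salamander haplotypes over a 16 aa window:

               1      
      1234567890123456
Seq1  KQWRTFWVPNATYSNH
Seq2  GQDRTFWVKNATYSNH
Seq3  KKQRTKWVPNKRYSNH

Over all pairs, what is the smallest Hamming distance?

3

Pairwise Hamming distances:
  Seq1 vs Seq2: 3
  Seq1 vs Seq3: 5
  Seq2 vs Seq3: 7
The smallest is 3, between Seq1 and Seq2.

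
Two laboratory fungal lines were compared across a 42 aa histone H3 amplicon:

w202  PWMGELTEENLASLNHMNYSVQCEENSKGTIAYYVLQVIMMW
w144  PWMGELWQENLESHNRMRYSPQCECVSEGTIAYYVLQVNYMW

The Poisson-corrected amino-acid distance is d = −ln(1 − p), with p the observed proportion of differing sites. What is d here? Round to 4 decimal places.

Differing sites — 7:T/W; 8:E/Q; 12:A/E; 14:L/H; 16:H/R; 18:N/R; 21:V/P; 25:E/C; 26:N/V; 28:K/E; 39:I/N; 40:M/Y.
p = 12/42 = 0.285714.
d = −ln(1 − 0.285714) = −ln(0.714286) = 0.3365.

0.3365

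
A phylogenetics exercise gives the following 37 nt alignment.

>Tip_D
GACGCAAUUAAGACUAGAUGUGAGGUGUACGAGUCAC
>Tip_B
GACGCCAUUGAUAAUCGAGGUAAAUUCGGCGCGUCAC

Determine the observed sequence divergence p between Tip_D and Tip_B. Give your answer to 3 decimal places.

Differing sites — 6:A/C; 10:A/G; 12:G/U; 14:C/A; 16:A/C; 19:U/G; 22:G/A; 24:G/A; 25:G/U; 27:G/C; 28:U/G; 29:A/G; 32:A/C.
There are 13 differences over 37 sites, so p = 13/37 = 0.351.

0.351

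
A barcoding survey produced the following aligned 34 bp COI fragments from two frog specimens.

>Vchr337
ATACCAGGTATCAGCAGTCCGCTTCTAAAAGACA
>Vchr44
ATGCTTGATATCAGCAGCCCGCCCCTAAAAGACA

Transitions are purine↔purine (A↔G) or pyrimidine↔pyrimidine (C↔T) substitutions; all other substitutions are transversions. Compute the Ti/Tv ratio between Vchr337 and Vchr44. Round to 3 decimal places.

6.000

The sequences differ at positions 3 (A/G, transition), 5 (C/T, transition), 6 (A/T, transversion), 8 (G/A, transition), 18 (T/C, transition), 23 (T/C, transition), 24 (T/C, transition).
Of the 7 differences, 6 transitions and 1 transversion, so Ti/Tv = 6/1 = 6.000.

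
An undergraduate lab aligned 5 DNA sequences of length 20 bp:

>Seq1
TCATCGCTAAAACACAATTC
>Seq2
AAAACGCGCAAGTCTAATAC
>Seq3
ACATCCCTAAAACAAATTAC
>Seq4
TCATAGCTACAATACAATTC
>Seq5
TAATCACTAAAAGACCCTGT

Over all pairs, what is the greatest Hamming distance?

13

Pairwise Hamming distances:
  Seq1 vs Seq2: 10
  Seq1 vs Seq3: 5
  Seq1 vs Seq4: 3
  Seq1 vs Seq5: 7
  Seq2 vs Seq3: 10
  Seq2 vs Seq4: 11
  Seq2 vs Seq5: 13
  Seq3 vs Seq4: 8
  Seq3 vs Seq5: 9
  Seq4 vs Seq5: 9
The largest is 13, between Seq2 and Seq5.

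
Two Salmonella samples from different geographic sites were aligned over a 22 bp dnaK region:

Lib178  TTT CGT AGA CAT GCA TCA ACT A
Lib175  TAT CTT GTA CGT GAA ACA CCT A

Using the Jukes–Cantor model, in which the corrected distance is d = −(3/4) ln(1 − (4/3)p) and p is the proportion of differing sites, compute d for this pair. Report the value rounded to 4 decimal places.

The sequences differ at positions 2 (T/A), 5 (G/T), 7 (A/G), 8 (G/T), 11 (A/G), 14 (C/A), 16 (T/A), 19 (A/C).
p = 8/22 = 0.363636.
d = −0.75 · ln(1 − (4/3)·0.363636) = −0.75 · ln(0.515152) = −0.75 · (-0.663293) = 0.4975.

0.4975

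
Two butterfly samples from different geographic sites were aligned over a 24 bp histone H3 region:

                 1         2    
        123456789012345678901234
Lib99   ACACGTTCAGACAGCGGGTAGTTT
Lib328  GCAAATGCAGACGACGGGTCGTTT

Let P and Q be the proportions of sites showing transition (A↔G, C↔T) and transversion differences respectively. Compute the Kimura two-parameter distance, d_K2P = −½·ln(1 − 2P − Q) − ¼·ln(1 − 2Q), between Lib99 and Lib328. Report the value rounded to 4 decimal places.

Mismatches occur at site 1 (A/G, transition), site 4 (C/A, transversion), site 5 (G/A, transition), site 7 (T/G, transversion), site 13 (A/G, transition), site 14 (G/A, transition), site 20 (A/C, transversion).
Of the 7 differences, 4 transitions and 3 transversions over 24 sites: P = 4/24 = 0.166667, Q = 3/24 = 0.125000.
d = −0.5·ln(0.541666) − 0.25·ln(0.750000) = −0.5·(-0.613106) − 0.25·(-0.287682) = 0.3785.

0.3785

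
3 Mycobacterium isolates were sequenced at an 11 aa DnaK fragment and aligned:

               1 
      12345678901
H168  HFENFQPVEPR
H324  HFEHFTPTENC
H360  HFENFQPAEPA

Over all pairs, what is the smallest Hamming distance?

2

Pairwise Hamming distances:
  H168 vs H324: 5
  H168 vs H360: 2
  H324 vs H360: 5
The smallest is 2, between H168 and H360.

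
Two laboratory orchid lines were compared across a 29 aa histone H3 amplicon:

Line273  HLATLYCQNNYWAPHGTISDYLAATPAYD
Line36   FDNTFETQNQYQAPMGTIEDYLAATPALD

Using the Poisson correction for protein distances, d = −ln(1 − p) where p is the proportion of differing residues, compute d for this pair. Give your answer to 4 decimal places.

Differing sites — 1:H/F; 2:L/D; 3:A/N; 5:L/F; 6:Y/E; 7:C/T; 10:N/Q; 12:W/Q; 15:H/M; 19:S/E; 28:Y/L.
p = 11/29 = 0.379310.
d = −ln(1 − 0.379310) = −ln(0.620690) = 0.4769.

0.4769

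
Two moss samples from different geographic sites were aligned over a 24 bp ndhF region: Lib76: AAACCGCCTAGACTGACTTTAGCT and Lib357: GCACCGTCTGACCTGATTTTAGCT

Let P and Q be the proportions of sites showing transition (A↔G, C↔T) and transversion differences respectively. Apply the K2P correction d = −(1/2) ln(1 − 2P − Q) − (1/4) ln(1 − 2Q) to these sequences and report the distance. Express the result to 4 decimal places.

0.3922

Differing sites — 1:A/G (Ti); 2:A/C (Tv); 7:C/T (Ti); 10:A/G (Ti); 11:G/A (Ti); 12:A/C (Tv); 17:C/T (Ti).
Of the 7 differences, 5 transitions and 2 transversions over 24 sites: P = 5/24 = 0.208333, Q = 2/24 = 0.083333.
d = −0.5·ln(0.500001) − 0.25·ln(0.833334) = −0.5·(-0.693145) − 0.25·(-0.182321) = 0.3922.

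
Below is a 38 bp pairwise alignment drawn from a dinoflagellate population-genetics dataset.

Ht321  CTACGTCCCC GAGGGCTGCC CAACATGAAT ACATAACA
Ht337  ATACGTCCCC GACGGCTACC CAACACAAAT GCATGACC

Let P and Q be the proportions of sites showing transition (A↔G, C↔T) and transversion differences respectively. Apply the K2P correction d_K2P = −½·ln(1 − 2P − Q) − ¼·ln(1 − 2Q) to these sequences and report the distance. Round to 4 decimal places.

0.2523

Differing sites — 1:C/A (Tv); 13:G/C (Tv); 18:G/A (Ti); 26:T/C (Ti); 27:G/A (Ti); 31:A/G (Ti); 35:A/G (Ti); 38:A/C (Tv).
Of the 8 differences, 5 transitions and 3 transversions over 38 sites: P = 5/38 = 0.131579, Q = 3/38 = 0.078947.
d = −0.5·ln(0.657895) − 0.25·ln(0.842106) = −0.5·(-0.418710) − 0.25·(-0.171849) = 0.2523.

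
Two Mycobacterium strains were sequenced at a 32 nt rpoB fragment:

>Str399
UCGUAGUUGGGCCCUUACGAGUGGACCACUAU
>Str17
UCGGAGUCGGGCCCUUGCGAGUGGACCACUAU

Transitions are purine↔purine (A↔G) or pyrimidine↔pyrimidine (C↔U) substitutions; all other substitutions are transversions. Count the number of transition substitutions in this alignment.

Mismatches occur at site 4 (U/G, transversion), site 8 (U/C, transition), site 17 (A/G, transition).
Of the 3 differences, 2 transitions and 1 transversion, so the answer is 2.

2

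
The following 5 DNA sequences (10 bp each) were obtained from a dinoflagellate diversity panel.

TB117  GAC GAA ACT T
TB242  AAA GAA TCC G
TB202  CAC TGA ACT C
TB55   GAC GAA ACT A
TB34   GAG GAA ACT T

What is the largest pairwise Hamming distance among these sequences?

Pairwise Hamming distances:
  TB117 vs TB242: 5
  TB117 vs TB202: 4
  TB117 vs TB55: 1
  TB117 vs TB34: 1
  TB242 vs TB202: 7
  TB242 vs TB55: 5
  TB242 vs TB34: 5
  TB202 vs TB55: 4
  TB202 vs TB34: 5
  TB55 vs TB34: 2
The largest is 7, between TB242 and TB202.

7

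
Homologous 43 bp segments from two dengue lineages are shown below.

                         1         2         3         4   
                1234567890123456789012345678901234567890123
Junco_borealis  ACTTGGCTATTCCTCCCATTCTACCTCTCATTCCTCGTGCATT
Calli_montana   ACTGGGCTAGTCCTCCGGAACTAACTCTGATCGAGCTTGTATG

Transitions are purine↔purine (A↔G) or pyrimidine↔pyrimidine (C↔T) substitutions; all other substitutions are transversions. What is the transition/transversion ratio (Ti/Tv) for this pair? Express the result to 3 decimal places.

The sequences differ at positions 4 (T/G, transversion), 10 (T/G, transversion), 17 (C/G, transversion), 18 (A/G, transition), 19 (T/A, transversion), 20 (T/A, transversion), 24 (C/A, transversion), 29 (C/G, transversion), 32 (T/C, transition), 33 (C/G, transversion), 34 (C/A, transversion), 35 (T/G, transversion), 37 (G/T, transversion), 40 (C/T, transition), 43 (T/G, transversion).
Of the 15 differences, 3 transitions and 12 transversions, so Ti/Tv = 3/12 = 0.250.

0.250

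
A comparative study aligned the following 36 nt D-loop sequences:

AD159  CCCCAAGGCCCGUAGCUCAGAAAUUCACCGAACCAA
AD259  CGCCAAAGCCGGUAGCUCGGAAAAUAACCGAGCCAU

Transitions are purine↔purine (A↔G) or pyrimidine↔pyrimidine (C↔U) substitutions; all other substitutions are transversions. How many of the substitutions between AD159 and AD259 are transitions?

3

Mismatches occur at site 2 (C↔G, transversion), site 7 (G↔A, transition), site 11 (C↔G, transversion), site 19 (A↔G, transition), site 24 (U↔A, transversion), site 26 (C↔A, transversion), site 32 (A↔G, transition), site 36 (A↔U, transversion).
Of the 8 differences, 3 transitions and 5 transversions, so the answer is 3.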